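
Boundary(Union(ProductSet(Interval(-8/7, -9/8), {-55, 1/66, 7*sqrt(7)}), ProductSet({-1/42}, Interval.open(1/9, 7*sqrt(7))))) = Union(ProductSet({-1/42}, Interval(1/9, 7*sqrt(7))), ProductSet(Interval(-8/7, -9/8), {-55, 1/66, 7*sqrt(7)}))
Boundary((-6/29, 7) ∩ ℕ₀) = {0, 1, …, 6}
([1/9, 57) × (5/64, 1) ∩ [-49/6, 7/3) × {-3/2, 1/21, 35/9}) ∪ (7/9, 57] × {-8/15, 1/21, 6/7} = (7/9, 57] × {-8/15, 1/21, 6/7}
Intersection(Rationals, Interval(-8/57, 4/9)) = Intersection(Interval(-8/57, 4/9), Rationals)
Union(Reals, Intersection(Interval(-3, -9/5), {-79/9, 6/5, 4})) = Reals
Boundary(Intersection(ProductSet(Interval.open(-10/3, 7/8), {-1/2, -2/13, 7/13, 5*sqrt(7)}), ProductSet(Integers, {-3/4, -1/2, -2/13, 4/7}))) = ProductSet(Range(-3, 1, 1), {-1/2, -2/13})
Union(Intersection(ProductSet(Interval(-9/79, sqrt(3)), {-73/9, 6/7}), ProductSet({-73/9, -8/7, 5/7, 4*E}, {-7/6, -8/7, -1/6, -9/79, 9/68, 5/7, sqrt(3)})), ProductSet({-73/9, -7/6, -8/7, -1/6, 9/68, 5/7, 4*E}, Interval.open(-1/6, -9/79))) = ProductSet({-73/9, -7/6, -8/7, -1/6, 9/68, 5/7, 4*E}, Interval.open(-1/6, -9/79))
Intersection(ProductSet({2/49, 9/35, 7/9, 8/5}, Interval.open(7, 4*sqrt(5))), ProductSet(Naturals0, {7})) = EmptySet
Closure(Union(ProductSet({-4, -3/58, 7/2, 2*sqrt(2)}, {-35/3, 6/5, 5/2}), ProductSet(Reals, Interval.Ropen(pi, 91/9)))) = Union(ProductSet({-4, -3/58, 7/2, 2*sqrt(2)}, {-35/3, 6/5, 5/2}), ProductSet(Reals, Interval(pi, 91/9)))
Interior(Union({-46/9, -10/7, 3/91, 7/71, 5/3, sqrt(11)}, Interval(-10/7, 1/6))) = Interval.open(-10/7, 1/6)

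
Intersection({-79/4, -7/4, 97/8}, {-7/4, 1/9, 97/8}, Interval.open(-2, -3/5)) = {-7/4}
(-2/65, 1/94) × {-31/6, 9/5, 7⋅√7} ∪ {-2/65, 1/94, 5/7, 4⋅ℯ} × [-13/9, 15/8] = ({-2/65, 1/94, 5/7, 4⋅ℯ} × [-13/9, 15/8]) ∪ ((-2/65, 1/94) × {-31/6, 9/5, 7⋅√7})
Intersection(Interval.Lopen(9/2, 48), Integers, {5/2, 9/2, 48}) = {48}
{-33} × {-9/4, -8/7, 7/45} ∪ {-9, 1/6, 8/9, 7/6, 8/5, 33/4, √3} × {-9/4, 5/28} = ({-33} × {-9/4, -8/7, 7/45}) ∪ ({-9, 1/6, 8/9, 7/6, 8/5, 33/4, √3} × {-9/4, 5/28})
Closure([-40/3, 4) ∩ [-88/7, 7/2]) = [-88/7, 7/2]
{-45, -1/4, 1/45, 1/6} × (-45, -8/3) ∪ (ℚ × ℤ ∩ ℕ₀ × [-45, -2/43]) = (ℕ₀ × {-45, -44, …, -1}) ∪ ({-45, -1/4, 1/45, 1/6} × (-45, -8/3))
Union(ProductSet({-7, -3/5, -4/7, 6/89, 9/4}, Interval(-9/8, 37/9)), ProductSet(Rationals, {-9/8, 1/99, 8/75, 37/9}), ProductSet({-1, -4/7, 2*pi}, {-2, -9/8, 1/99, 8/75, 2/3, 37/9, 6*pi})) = Union(ProductSet({-1, -4/7, 2*pi}, {-2, -9/8, 1/99, 8/75, 2/3, 37/9, 6*pi}), ProductSet({-7, -3/5, -4/7, 6/89, 9/4}, Interval(-9/8, 37/9)), ProductSet(Rationals, {-9/8, 1/99, 8/75, 37/9}))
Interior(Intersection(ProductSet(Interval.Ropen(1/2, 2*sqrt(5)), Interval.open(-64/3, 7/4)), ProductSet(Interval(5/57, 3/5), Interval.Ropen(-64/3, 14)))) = ProductSet(Interval.open(1/2, 3/5), Interval.open(-64/3, 7/4))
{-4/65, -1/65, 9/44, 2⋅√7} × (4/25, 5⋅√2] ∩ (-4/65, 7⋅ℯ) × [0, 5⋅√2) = {-1/65, 9/44, 2⋅√7} × (4/25, 5⋅√2)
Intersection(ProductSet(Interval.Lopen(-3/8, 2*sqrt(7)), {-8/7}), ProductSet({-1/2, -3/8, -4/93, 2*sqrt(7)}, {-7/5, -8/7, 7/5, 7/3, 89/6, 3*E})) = ProductSet({-4/93, 2*sqrt(7)}, {-8/7})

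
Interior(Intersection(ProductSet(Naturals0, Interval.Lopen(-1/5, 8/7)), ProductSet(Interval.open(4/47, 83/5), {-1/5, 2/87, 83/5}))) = EmptySet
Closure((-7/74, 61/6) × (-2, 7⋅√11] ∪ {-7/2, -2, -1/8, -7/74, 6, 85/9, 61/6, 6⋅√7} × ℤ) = ({-7/74, 61/6} × [-2, 7⋅√11]) ∪ ([-7/74, 61/6] × {-2, 7⋅√11}) ∪ ({-7/2, -2, -1/8, -7/74, 6, 85/9, 61/6, 6⋅√7} × ℤ) ∪ ((-7/74, 61/6) × (-2, 7⋅√11])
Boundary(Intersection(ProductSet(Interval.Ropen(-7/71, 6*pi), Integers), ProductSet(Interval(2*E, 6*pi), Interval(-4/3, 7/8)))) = ProductSet(Interval(2*E, 6*pi), Range(-1, 1, 1))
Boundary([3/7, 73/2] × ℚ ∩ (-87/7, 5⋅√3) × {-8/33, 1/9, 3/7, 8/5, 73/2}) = [3/7, 5⋅√3] × {-8/33, 1/9, 3/7, 8/5, 73/2}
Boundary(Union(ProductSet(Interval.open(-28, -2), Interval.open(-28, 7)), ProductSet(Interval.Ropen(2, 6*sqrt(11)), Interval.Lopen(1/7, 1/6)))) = Union(ProductSet({-28, -2}, Interval(-28, 7)), ProductSet({2, 6*sqrt(11)}, Interval(1/7, 1/6)), ProductSet(Interval(-28, -2), {-28, 7}), ProductSet(Interval(2, 6*sqrt(11)), {1/7, 1/6}))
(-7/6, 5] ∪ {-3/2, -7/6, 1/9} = {-3/2} ∪ [-7/6, 5]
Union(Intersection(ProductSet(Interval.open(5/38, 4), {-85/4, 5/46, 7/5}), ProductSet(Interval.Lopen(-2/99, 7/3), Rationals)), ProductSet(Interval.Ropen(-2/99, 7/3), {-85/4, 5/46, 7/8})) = Union(ProductSet(Interval.Ropen(-2/99, 7/3), {-85/4, 5/46, 7/8}), ProductSet(Interval.Lopen(5/38, 7/3), {-85/4, 5/46, 7/5}))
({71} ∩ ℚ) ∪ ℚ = ℚ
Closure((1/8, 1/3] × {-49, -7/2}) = [1/8, 1/3] × {-49, -7/2}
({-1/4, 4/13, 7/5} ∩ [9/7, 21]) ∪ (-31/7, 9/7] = (-31/7, 9/7] ∪ {7/5}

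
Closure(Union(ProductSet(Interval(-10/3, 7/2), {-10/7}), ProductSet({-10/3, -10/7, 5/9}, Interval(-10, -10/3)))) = Union(ProductSet({-10/3, -10/7, 5/9}, Interval(-10, -10/3)), ProductSet(Interval(-10/3, 7/2), {-10/7}))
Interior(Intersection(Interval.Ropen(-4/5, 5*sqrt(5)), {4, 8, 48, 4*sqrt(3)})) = EmptySet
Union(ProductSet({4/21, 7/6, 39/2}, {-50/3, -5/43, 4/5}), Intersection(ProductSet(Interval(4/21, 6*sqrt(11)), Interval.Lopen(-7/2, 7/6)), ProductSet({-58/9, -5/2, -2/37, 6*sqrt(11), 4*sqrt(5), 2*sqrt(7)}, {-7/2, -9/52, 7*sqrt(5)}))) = Union(ProductSet({4/21, 7/6, 39/2}, {-50/3, -5/43, 4/5}), ProductSet({6*sqrt(11), 4*sqrt(5), 2*sqrt(7)}, {-9/52}))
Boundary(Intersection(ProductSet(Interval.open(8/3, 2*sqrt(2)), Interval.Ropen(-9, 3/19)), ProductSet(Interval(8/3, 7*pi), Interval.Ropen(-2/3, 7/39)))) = Union(ProductSet({8/3, 2*sqrt(2)}, Interval(-2/3, 3/19)), ProductSet(Interval(8/3, 2*sqrt(2)), {-2/3, 3/19}))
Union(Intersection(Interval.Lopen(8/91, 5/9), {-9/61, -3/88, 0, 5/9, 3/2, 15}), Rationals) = Rationals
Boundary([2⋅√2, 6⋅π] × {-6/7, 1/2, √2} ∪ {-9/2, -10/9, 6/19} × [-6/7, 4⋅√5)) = ({-9/2, -10/9, 6/19} × [-6/7, 4⋅√5]) ∪ ([2⋅√2, 6⋅π] × {-6/7, 1/2, √2})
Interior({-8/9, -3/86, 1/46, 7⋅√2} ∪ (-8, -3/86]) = (-8, -3/86)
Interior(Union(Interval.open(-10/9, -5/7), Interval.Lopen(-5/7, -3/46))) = Union(Interval.open(-10/9, -5/7), Interval.open(-5/7, -3/46))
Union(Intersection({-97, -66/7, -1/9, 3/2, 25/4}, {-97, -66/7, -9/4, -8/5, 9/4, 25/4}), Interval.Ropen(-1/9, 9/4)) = Union({-97, -66/7, 25/4}, Interval.Ropen(-1/9, 9/4))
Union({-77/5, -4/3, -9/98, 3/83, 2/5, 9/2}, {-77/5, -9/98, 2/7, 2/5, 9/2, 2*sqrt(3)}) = {-77/5, -4/3, -9/98, 3/83, 2/7, 2/5, 9/2, 2*sqrt(3)}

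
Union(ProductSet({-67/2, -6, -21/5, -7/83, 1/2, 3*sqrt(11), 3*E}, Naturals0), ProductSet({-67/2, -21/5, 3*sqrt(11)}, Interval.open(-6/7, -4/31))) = Union(ProductSet({-67/2, -21/5, 3*sqrt(11)}, Interval.open(-6/7, -4/31)), ProductSet({-67/2, -6, -21/5, -7/83, 1/2, 3*sqrt(11), 3*E}, Naturals0))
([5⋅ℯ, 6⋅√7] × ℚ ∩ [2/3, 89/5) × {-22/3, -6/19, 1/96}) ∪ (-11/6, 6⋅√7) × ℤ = ((-11/6, 6⋅√7) × ℤ) ∪ ([5⋅ℯ, 6⋅√7] × {-22/3, -6/19, 1/96})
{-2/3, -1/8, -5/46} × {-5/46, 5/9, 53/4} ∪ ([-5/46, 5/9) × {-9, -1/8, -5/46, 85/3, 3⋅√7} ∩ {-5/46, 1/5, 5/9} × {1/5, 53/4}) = {-2/3, -1/8, -5/46} × {-5/46, 5/9, 53/4}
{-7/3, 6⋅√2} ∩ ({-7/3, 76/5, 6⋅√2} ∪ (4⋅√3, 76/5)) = {-7/3, 6⋅√2}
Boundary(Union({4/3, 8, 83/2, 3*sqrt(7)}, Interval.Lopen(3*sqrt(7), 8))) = {4/3, 8, 83/2, 3*sqrt(7)}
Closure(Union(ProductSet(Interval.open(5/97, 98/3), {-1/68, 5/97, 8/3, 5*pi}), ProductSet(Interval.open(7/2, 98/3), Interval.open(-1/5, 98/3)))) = Union(ProductSet({7/2, 98/3}, Interval(-1/5, 98/3)), ProductSet(Interval(5/97, 98/3), {-1/68, 5/97, 8/3, 5*pi}), ProductSet(Interval(7/2, 98/3), {-1/5, 98/3}), ProductSet(Interval.open(7/2, 98/3), Interval.open(-1/5, 98/3)))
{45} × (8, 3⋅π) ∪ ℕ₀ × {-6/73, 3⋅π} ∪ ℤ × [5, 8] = (ℤ × [5, 8]) ∪ (ℕ₀ × {-6/73, 3⋅π}) ∪ ({45} × (8, 3⋅π))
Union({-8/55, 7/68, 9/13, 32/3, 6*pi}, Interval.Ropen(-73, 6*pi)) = Interval(-73, 6*pi)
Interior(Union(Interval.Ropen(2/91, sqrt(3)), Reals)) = Interval(-oo, oo)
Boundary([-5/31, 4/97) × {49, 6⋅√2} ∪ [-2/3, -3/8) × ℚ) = ([-2/3, -3/8] × ℝ) ∪ ([-5/31, 4/97] × {49, 6⋅√2})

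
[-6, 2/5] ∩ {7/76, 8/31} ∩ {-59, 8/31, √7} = {8/31}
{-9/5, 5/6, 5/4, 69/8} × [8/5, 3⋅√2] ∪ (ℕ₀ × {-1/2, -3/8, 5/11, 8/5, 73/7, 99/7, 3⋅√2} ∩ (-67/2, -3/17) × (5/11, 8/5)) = {-9/5, 5/6, 5/4, 69/8} × [8/5, 3⋅√2]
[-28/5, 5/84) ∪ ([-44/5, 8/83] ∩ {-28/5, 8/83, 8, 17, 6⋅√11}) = [-28/5, 5/84) ∪ {8/83}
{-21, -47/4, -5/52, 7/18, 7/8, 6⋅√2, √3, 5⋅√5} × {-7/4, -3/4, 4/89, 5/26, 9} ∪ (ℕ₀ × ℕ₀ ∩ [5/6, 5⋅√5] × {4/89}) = {-21, -47/4, -5/52, 7/18, 7/8, 6⋅√2, √3, 5⋅√5} × {-7/4, -3/4, 4/89, 5/26, 9}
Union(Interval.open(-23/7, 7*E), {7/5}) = Interval.open(-23/7, 7*E)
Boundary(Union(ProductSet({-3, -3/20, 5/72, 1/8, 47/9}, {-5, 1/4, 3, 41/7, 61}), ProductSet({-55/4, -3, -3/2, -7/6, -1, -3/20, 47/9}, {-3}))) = Union(ProductSet({-3, -3/20, 5/72, 1/8, 47/9}, {-5, 1/4, 3, 41/7, 61}), ProductSet({-55/4, -3, -3/2, -7/6, -1, -3/20, 47/9}, {-3}))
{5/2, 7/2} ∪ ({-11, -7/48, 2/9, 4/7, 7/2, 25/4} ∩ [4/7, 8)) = {4/7, 5/2, 7/2, 25/4}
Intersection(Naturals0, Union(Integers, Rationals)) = Naturals0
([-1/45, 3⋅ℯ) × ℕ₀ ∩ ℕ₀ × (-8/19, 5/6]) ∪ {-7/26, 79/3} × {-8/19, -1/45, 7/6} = ({-7/26, 79/3} × {-8/19, -1/45, 7/6}) ∪ ({0, 1, …, 8} × {0})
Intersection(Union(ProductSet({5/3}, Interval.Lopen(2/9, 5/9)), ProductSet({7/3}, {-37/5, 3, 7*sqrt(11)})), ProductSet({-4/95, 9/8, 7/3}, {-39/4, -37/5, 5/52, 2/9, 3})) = ProductSet({7/3}, {-37/5, 3})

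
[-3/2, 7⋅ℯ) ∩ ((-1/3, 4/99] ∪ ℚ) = [-1/3, 4/99] ∪ (ℚ ∩ [-3/2, 7⋅ℯ))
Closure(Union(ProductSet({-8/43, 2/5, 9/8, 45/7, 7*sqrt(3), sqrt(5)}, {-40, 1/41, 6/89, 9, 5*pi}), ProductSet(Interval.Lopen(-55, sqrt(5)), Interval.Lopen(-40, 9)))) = Union(ProductSet({-55, sqrt(5)}, Interval(-40, 9)), ProductSet({-8/43, 2/5, 9/8, 45/7, 7*sqrt(3), sqrt(5)}, {-40, 1/41, 6/89, 9, 5*pi}), ProductSet(Interval(-55, sqrt(5)), {-40, 9}), ProductSet(Interval.Lopen(-55, sqrt(5)), Interval.Lopen(-40, 9)))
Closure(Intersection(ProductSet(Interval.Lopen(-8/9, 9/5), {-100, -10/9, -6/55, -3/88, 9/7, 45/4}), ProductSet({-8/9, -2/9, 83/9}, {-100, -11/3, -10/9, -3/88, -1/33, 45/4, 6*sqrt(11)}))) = ProductSet({-2/9}, {-100, -10/9, -3/88, 45/4})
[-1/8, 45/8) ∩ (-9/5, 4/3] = [-1/8, 4/3]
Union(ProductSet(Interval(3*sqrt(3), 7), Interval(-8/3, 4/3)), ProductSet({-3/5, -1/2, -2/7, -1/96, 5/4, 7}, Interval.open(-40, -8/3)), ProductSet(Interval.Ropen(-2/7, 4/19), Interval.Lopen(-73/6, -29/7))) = Union(ProductSet({-3/5, -1/2, -2/7, -1/96, 5/4, 7}, Interval.open(-40, -8/3)), ProductSet(Interval.Ropen(-2/7, 4/19), Interval.Lopen(-73/6, -29/7)), ProductSet(Interval(3*sqrt(3), 7), Interval(-8/3, 4/3)))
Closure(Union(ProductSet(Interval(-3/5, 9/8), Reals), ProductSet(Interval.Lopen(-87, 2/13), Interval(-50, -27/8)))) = Union(ProductSet(Interval(-87, 2/13), Interval(-50, -27/8)), ProductSet(Interval(-3/5, 9/8), Reals))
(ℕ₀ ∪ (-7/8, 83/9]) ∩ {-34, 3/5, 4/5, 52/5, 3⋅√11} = {3/5, 4/5}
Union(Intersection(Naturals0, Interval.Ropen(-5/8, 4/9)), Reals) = Union(Range(0, 1, 1), Reals)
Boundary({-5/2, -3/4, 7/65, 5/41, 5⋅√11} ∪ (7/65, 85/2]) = {-5/2, -3/4, 7/65, 85/2}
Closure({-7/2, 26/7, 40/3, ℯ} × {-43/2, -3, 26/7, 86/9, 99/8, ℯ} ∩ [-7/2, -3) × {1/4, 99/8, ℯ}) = {-7/2} × {99/8, ℯ}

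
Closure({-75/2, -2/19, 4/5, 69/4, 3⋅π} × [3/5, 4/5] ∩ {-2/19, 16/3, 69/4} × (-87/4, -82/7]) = ∅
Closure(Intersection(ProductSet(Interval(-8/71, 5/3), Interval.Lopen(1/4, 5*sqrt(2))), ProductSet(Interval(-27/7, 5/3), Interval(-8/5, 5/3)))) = ProductSet(Interval(-8/71, 5/3), Interval(1/4, 5/3))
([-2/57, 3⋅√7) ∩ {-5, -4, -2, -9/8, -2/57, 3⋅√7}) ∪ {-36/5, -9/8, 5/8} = {-36/5, -9/8, -2/57, 5/8}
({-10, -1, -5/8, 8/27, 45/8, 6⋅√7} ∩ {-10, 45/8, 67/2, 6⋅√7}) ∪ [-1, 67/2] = {-10} ∪ [-1, 67/2]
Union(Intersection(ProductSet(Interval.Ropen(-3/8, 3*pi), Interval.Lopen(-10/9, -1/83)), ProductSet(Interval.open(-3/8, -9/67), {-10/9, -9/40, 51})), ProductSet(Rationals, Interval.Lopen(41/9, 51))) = Union(ProductSet(Interval.open(-3/8, -9/67), {-9/40}), ProductSet(Rationals, Interval.Lopen(41/9, 51)))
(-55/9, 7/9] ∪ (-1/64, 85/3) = (-55/9, 85/3)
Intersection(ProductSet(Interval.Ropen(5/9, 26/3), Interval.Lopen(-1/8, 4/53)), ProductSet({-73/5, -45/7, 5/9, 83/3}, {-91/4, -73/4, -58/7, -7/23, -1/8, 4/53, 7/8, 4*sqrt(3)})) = ProductSet({5/9}, {4/53})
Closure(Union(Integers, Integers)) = Integers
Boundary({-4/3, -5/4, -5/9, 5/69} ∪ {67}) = {-4/3, -5/4, -5/9, 5/69, 67}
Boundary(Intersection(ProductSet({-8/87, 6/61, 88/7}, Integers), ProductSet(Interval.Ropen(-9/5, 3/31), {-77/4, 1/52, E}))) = EmptySet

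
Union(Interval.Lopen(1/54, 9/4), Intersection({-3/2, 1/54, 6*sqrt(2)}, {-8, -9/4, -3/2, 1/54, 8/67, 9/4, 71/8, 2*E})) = Union({-3/2}, Interval(1/54, 9/4))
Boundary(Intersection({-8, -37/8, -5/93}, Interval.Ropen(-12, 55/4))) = {-8, -37/8, -5/93}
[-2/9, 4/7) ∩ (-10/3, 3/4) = [-2/9, 4/7)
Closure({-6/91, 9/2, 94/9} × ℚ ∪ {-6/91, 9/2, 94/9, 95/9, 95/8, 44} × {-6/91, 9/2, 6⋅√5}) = ({-6/91, 9/2, 94/9} × ℝ) ∪ ({-6/91, 9/2, 94/9, 95/9, 95/8, 44} × {-6/91, 9/2, 6⋅√5})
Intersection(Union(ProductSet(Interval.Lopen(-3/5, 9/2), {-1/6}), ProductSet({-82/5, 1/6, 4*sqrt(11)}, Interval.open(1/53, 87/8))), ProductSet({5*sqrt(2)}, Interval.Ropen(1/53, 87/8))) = EmptySet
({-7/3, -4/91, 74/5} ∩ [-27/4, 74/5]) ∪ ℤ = ℤ ∪ {-7/3, -4/91, 74/5}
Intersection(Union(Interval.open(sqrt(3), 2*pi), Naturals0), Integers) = Union(Naturals0, Range(2, 7, 1))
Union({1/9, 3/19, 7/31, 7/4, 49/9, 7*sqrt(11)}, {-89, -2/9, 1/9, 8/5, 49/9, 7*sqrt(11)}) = {-89, -2/9, 1/9, 3/19, 7/31, 8/5, 7/4, 49/9, 7*sqrt(11)}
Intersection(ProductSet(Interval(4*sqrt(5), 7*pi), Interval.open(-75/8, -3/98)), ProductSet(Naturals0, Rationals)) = ProductSet(Range(9, 22, 1), Intersection(Interval.open(-75/8, -3/98), Rationals))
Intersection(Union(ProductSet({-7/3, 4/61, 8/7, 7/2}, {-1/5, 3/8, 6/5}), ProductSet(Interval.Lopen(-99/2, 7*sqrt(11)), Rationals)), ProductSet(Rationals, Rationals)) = ProductSet(Intersection(Interval.Lopen(-99/2, 7*sqrt(11)), Rationals), Rationals)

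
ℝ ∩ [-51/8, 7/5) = [-51/8, 7/5)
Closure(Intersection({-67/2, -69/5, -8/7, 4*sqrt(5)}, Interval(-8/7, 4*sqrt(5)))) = {-8/7, 4*sqrt(5)}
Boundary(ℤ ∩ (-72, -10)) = {-71, -70, …, -11}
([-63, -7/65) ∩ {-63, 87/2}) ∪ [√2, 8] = {-63} ∪ [√2, 8]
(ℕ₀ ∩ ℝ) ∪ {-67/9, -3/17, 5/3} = {-67/9, -3/17, 5/3} ∪ ℕ₀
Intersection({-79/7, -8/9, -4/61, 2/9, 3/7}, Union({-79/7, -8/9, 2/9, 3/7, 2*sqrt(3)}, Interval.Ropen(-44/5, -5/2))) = {-79/7, -8/9, 2/9, 3/7}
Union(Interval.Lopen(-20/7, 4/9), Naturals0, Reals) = Union(Interval(-oo, oo), Naturals0)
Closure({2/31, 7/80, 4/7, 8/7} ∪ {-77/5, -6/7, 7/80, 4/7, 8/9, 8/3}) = {-77/5, -6/7, 2/31, 7/80, 4/7, 8/9, 8/7, 8/3}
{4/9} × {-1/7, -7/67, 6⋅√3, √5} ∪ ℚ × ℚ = (ℚ × ℚ) ∪ ({4/9} × {-1/7, -7/67, 6⋅√3, √5})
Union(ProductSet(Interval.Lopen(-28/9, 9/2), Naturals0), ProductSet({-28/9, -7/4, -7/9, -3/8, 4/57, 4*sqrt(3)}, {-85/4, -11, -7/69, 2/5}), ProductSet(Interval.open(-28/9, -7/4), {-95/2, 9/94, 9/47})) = Union(ProductSet({-28/9, -7/4, -7/9, -3/8, 4/57, 4*sqrt(3)}, {-85/4, -11, -7/69, 2/5}), ProductSet(Interval.open(-28/9, -7/4), {-95/2, 9/94, 9/47}), ProductSet(Interval.Lopen(-28/9, 9/2), Naturals0))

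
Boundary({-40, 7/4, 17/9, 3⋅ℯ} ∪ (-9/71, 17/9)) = {-40, -9/71, 17/9, 3⋅ℯ}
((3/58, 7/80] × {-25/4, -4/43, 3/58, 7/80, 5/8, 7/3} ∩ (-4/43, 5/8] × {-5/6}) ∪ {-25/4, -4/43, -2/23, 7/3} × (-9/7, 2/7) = {-25/4, -4/43, -2/23, 7/3} × (-9/7, 2/7)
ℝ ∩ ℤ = ℤ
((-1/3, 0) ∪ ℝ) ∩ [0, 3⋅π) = [0, 3⋅π)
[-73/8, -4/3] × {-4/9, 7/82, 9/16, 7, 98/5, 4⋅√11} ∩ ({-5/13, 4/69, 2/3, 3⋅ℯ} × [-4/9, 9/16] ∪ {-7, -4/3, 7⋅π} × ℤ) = {-7, -4/3} × {7}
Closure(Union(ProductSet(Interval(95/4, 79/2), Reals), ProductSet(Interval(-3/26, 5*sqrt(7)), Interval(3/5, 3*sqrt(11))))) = Union(ProductSet(Interval(-3/26, 5*sqrt(7)), Interval(3/5, 3*sqrt(11))), ProductSet(Interval(95/4, 79/2), Reals))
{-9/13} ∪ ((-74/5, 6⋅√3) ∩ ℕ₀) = {-9/13} ∪ {0, 1, …, 10}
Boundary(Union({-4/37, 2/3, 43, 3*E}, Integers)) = Union({-4/37, 2/3, 3*E}, Integers)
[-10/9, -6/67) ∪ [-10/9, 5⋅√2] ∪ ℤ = ℤ ∪ [-10/9, 5⋅√2]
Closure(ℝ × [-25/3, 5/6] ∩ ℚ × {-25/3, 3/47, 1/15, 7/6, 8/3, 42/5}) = ℝ × {-25/3, 3/47, 1/15}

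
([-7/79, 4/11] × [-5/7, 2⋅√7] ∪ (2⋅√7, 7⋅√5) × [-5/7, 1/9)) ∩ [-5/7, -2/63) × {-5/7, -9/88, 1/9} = [-7/79, -2/63) × {-5/7, -9/88, 1/9}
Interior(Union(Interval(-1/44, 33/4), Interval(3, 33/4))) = Interval.open(-1/44, 33/4)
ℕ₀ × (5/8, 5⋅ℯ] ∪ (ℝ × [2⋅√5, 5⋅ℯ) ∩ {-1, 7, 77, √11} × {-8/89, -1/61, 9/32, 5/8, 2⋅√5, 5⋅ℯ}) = (ℕ₀ × (5/8, 5⋅ℯ]) ∪ ({-1, 7, 77, √11} × {2⋅√5})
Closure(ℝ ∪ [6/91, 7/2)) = (-∞, ∞)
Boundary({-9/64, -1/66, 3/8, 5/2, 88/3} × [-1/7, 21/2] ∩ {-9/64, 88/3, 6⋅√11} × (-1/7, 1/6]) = {-9/64, 88/3} × [-1/7, 1/6]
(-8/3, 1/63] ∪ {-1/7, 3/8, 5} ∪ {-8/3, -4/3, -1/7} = [-8/3, 1/63] ∪ {3/8, 5}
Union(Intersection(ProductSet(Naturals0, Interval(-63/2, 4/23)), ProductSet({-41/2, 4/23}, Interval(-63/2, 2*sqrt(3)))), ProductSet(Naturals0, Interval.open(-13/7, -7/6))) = ProductSet(Naturals0, Interval.open(-13/7, -7/6))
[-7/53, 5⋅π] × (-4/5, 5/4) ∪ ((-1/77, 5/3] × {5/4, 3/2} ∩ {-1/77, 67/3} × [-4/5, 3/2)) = [-7/53, 5⋅π] × (-4/5, 5/4)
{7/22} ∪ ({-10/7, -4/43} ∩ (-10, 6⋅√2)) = {-10/7, -4/43, 7/22}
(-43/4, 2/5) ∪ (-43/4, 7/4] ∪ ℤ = ℤ ∪ (-43/4, 7/4]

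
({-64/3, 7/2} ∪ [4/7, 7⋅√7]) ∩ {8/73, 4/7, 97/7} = {4/7, 97/7}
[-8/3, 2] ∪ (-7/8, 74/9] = [-8/3, 74/9]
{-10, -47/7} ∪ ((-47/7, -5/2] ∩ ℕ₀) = {-10, -47/7}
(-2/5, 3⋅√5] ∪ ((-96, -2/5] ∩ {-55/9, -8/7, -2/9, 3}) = {-55/9, -8/7} ∪ (-2/5, 3⋅√5]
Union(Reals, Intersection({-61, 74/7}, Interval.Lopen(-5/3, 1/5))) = Reals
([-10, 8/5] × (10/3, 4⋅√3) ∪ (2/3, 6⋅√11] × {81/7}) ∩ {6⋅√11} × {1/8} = ∅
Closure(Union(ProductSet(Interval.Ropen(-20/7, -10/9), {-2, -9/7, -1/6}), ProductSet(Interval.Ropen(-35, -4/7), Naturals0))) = Union(ProductSet(Interval(-35, -4/7), Naturals0), ProductSet(Interval(-20/7, -10/9), {-2, -9/7, -1/6}))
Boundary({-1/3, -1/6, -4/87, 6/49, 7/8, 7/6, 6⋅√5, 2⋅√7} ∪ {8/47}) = {-1/3, -1/6, -4/87, 6/49, 8/47, 7/8, 7/6, 6⋅√5, 2⋅√7}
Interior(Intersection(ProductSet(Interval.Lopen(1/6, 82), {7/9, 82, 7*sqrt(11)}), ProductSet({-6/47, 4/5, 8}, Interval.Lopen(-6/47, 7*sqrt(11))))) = EmptySet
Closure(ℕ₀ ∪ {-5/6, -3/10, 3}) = {-5/6, -3/10} ∪ ℕ₀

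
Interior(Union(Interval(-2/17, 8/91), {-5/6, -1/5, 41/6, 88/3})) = Interval.open(-2/17, 8/91)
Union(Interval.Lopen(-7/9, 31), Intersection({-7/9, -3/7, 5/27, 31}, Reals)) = Interval(-7/9, 31)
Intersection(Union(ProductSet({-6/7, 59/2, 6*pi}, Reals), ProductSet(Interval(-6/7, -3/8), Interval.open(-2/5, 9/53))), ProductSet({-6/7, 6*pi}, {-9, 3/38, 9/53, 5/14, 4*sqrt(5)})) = ProductSet({-6/7, 6*pi}, {-9, 3/38, 9/53, 5/14, 4*sqrt(5)})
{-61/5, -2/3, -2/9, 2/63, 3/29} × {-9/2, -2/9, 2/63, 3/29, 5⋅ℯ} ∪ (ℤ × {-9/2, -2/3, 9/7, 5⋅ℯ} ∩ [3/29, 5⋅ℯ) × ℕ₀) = {-61/5, -2/3, -2/9, 2/63, 3/29} × {-9/2, -2/9, 2/63, 3/29, 5⋅ℯ}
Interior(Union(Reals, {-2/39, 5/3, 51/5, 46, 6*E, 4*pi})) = Reals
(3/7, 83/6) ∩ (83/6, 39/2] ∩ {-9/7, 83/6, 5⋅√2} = ∅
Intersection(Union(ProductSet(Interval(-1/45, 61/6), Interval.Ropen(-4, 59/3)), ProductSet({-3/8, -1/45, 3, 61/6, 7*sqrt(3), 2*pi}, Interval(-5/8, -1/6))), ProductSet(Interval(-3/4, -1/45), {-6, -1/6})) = ProductSet({-3/8, -1/45}, {-1/6})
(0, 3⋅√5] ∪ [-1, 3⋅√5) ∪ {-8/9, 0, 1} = [-1, 3⋅√5]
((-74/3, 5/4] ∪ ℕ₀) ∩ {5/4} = {5/4}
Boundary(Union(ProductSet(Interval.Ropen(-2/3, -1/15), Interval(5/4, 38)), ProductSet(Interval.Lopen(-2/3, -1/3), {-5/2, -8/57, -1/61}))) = Union(ProductSet({-2/3, -1/15}, Interval(5/4, 38)), ProductSet(Interval(-2/3, -1/3), {-5/2, -8/57, -1/61}), ProductSet(Interval(-2/3, -1/15), {5/4, 38}))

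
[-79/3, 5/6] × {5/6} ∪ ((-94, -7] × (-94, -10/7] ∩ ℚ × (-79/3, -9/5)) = ([-79/3, 5/6] × {5/6}) ∪ ((ℚ ∩ (-94, -7]) × (-79/3, -9/5))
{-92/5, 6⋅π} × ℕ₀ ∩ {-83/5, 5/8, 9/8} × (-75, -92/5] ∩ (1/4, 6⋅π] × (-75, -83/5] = ∅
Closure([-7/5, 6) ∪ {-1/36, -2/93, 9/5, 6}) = [-7/5, 6]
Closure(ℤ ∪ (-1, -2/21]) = ℤ ∪ [-1, -2/21]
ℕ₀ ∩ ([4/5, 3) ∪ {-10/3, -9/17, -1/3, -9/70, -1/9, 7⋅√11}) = {1, 2}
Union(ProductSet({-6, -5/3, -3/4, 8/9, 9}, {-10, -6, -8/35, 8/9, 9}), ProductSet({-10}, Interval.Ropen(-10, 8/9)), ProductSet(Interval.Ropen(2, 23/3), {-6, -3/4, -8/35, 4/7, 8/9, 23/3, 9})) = Union(ProductSet({-10}, Interval.Ropen(-10, 8/9)), ProductSet({-6, -5/3, -3/4, 8/9, 9}, {-10, -6, -8/35, 8/9, 9}), ProductSet(Interval.Ropen(2, 23/3), {-6, -3/4, -8/35, 4/7, 8/9, 23/3, 9}))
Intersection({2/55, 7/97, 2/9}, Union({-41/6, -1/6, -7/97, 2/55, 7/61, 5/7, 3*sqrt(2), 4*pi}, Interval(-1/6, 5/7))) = {2/55, 7/97, 2/9}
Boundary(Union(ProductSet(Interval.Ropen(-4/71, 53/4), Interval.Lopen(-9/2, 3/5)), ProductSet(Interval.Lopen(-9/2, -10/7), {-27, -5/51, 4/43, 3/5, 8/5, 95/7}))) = Union(ProductSet({-4/71, 53/4}, Interval(-9/2, 3/5)), ProductSet(Interval(-9/2, -10/7), {-27, -5/51, 4/43, 3/5, 8/5, 95/7}), ProductSet(Interval(-4/71, 53/4), {-9/2, 3/5}))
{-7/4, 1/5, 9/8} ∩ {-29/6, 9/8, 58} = {9/8}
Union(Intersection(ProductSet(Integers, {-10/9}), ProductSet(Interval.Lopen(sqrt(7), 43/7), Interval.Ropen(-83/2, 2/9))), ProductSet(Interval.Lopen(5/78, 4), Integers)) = Union(ProductSet(Interval.Lopen(5/78, 4), Integers), ProductSet(Range(3, 7, 1), {-10/9}))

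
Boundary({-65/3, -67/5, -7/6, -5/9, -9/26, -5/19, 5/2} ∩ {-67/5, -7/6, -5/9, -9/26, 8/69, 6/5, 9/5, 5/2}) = {-67/5, -7/6, -5/9, -9/26, 5/2}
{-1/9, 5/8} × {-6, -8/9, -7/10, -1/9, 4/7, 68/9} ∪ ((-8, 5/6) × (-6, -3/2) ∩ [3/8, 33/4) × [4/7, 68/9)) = {-1/9, 5/8} × {-6, -8/9, -7/10, -1/9, 4/7, 68/9}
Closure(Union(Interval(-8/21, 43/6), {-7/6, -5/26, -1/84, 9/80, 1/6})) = Union({-7/6}, Interval(-8/21, 43/6))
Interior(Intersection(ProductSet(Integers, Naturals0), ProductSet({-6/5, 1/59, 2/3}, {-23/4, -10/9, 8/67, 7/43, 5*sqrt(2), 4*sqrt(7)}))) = EmptySet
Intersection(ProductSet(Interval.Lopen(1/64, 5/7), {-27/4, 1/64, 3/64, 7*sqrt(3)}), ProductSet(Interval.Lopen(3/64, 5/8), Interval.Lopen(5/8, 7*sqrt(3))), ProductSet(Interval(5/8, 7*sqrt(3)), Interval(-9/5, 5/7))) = EmptySet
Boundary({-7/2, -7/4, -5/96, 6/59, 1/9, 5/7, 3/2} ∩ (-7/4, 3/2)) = {-5/96, 6/59, 1/9, 5/7}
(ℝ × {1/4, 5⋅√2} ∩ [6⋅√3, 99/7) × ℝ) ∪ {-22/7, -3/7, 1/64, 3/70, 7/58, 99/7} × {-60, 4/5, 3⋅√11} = ({-22/7, -3/7, 1/64, 3/70, 7/58, 99/7} × {-60, 4/5, 3⋅√11}) ∪ ([6⋅√3, 99/7) × {1/4, 5⋅√2})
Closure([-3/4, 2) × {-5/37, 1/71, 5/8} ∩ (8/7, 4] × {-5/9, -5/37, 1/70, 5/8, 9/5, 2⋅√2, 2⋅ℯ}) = [8/7, 2] × {-5/37, 5/8}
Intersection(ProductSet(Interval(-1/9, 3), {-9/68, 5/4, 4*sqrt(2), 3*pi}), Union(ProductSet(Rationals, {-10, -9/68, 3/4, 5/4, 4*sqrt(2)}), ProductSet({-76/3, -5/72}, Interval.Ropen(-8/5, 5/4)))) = ProductSet(Intersection(Interval(-1/9, 3), Rationals), {-9/68, 5/4, 4*sqrt(2)})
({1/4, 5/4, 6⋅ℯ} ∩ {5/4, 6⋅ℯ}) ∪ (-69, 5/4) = (-69, 5/4] ∪ {6⋅ℯ}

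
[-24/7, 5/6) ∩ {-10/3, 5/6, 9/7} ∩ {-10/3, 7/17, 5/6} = {-10/3}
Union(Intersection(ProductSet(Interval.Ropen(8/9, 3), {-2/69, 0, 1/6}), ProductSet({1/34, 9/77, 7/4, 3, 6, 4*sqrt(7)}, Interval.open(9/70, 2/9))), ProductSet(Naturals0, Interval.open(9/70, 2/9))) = Union(ProductSet({7/4}, {1/6}), ProductSet(Naturals0, Interval.open(9/70, 2/9)))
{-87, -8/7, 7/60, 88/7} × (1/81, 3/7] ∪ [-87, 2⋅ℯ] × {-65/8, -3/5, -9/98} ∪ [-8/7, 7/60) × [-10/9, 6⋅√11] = ({-87, -8/7, 7/60, 88/7} × (1/81, 3/7]) ∪ ([-87, 2⋅ℯ] × {-65/8, -3/5, -9/98}) ∪ ([-8/7, 7/60) × [-10/9, 6⋅√11])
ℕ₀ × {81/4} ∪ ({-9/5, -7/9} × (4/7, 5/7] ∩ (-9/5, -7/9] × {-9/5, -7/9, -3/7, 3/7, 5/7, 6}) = (ℕ₀ × {81/4}) ∪ ({-7/9} × {5/7})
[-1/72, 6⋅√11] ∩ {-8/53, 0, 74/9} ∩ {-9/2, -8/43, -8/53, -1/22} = ∅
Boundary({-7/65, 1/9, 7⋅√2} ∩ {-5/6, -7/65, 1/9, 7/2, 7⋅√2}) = {-7/65, 1/9, 7⋅√2}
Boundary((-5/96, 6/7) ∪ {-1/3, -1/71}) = {-1/3, -5/96, 6/7}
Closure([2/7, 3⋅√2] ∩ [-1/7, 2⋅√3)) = [2/7, 2⋅√3]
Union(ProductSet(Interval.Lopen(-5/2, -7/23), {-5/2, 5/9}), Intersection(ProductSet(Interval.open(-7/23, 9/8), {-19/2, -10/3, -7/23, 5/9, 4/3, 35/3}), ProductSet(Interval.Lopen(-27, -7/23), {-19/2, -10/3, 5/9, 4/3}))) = ProductSet(Interval.Lopen(-5/2, -7/23), {-5/2, 5/9})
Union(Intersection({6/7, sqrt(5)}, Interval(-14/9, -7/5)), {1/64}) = {1/64}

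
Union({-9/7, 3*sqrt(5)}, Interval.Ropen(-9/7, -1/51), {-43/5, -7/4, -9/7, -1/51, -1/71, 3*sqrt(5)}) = Union({-43/5, -7/4, -1/71, 3*sqrt(5)}, Interval(-9/7, -1/51))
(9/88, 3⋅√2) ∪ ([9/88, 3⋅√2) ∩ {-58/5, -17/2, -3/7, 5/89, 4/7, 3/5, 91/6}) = (9/88, 3⋅√2)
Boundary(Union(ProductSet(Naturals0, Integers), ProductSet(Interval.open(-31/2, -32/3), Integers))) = ProductSet(Union(Complement(Naturals0, Interval.open(-31/2, -32/3)), Interval(-31/2, -32/3), Naturals0), Integers)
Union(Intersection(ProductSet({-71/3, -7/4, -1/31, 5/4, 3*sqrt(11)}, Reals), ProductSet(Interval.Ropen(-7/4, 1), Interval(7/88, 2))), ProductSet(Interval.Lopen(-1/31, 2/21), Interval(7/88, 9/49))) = Union(ProductSet({-7/4, -1/31}, Interval(7/88, 2)), ProductSet(Interval.Lopen(-1/31, 2/21), Interval(7/88, 9/49)))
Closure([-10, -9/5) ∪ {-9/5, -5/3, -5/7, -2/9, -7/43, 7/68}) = [-10, -9/5] ∪ {-5/3, -5/7, -2/9, -7/43, 7/68}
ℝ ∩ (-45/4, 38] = (-45/4, 38]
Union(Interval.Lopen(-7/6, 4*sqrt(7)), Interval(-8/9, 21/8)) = Interval.Lopen(-7/6, 4*sqrt(7))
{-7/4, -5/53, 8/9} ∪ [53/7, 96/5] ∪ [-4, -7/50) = [-4, -7/50) ∪ {-5/53, 8/9} ∪ [53/7, 96/5]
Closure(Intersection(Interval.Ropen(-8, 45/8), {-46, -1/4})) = {-1/4}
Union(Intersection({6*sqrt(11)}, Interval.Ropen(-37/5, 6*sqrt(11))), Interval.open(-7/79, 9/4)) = Interval.open(-7/79, 9/4)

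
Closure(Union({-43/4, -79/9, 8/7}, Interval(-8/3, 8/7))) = Union({-43/4, -79/9}, Interval(-8/3, 8/7))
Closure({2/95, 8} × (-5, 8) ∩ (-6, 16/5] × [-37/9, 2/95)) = {2/95} × [-37/9, 2/95]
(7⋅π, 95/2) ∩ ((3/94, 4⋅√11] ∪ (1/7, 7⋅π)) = ∅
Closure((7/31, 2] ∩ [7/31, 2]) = [7/31, 2]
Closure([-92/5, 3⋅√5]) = [-92/5, 3⋅√5]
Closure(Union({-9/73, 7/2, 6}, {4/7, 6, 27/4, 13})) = {-9/73, 4/7, 7/2, 6, 27/4, 13}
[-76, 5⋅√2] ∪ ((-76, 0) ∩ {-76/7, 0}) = [-76, 5⋅√2]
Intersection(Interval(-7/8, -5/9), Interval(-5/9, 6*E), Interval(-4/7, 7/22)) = {-5/9}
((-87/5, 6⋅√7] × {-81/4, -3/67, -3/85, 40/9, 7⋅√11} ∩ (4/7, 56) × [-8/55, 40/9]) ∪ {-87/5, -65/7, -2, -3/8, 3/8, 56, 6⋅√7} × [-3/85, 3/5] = ((4/7, 6⋅√7] × {-3/67, -3/85, 40/9}) ∪ ({-87/5, -65/7, -2, -3/8, 3/8, 56, 6⋅√7} × [-3/85, 3/5])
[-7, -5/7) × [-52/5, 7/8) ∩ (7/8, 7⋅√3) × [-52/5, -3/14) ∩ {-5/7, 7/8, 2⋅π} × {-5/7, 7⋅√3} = ∅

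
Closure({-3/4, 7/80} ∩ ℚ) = {-3/4, 7/80}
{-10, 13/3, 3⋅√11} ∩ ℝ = {-10, 13/3, 3⋅√11}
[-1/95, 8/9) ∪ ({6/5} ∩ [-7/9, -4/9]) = [-1/95, 8/9)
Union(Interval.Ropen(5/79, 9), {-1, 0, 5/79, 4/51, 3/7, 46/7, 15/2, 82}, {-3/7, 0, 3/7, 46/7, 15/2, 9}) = Union({-1, -3/7, 0, 82}, Interval(5/79, 9))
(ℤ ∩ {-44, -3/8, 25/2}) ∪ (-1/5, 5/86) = {-44} ∪ (-1/5, 5/86)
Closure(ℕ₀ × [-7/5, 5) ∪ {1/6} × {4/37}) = ({1/6} × {4/37}) ∪ (ℕ₀ × [-7/5, 5])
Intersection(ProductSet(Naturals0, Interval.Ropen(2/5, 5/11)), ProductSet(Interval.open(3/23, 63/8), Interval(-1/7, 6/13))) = ProductSet(Range(1, 8, 1), Interval.Ropen(2/5, 5/11))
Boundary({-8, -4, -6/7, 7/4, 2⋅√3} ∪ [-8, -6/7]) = {-8, -6/7, 7/4, 2⋅√3}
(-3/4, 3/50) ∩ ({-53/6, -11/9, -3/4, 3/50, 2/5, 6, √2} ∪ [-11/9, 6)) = (-3/4, 3/50)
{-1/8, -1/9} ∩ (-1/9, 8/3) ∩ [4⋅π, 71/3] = ∅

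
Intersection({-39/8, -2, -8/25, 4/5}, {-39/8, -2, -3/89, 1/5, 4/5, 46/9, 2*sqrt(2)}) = {-39/8, -2, 4/5}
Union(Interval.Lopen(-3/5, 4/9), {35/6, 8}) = Union({35/6, 8}, Interval.Lopen(-3/5, 4/9))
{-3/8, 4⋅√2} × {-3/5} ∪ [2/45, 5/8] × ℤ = ([2/45, 5/8] × ℤ) ∪ ({-3/8, 4⋅√2} × {-3/5})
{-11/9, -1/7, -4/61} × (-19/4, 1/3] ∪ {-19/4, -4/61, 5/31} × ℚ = ({-19/4, -4/61, 5/31} × ℚ) ∪ ({-11/9, -1/7, -4/61} × (-19/4, 1/3])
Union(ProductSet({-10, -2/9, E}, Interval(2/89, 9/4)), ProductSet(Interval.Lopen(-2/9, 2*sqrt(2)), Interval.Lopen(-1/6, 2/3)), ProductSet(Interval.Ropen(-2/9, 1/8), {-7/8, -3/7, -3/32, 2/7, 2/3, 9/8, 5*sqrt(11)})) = Union(ProductSet({-10, -2/9, E}, Interval(2/89, 9/4)), ProductSet(Interval.Ropen(-2/9, 1/8), {-7/8, -3/7, -3/32, 2/7, 2/3, 9/8, 5*sqrt(11)}), ProductSet(Interval.Lopen(-2/9, 2*sqrt(2)), Interval.Lopen(-1/6, 2/3)))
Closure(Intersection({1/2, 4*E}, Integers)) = EmptySet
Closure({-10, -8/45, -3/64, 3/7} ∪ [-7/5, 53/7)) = {-10} ∪ [-7/5, 53/7]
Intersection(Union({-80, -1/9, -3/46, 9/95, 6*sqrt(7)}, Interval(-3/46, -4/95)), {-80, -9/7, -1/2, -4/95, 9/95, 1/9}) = {-80, -4/95, 9/95}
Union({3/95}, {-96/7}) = {-96/7, 3/95}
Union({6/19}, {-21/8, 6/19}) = {-21/8, 6/19}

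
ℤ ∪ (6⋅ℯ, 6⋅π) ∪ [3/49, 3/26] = ℤ ∪ [3/49, 3/26] ∪ (6⋅ℯ, 6⋅π)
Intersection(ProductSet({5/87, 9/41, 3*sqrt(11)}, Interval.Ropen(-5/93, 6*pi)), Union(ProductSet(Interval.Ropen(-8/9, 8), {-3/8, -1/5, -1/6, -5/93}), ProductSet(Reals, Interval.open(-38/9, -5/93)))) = ProductSet({5/87, 9/41}, {-5/93})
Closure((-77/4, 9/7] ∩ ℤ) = {-19, -18, …, 1}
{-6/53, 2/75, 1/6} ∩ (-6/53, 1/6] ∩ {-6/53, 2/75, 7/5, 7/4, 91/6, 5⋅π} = {2/75}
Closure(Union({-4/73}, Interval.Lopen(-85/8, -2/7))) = Union({-4/73}, Interval(-85/8, -2/7))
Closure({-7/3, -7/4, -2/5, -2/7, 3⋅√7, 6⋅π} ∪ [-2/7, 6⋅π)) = {-7/3, -7/4, -2/5} ∪ [-2/7, 6⋅π]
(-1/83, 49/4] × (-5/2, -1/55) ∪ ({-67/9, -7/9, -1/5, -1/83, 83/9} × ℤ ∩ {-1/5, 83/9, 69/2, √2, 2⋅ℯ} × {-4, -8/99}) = ({-1/5, 83/9} × {-4}) ∪ ((-1/83, 49/4] × (-5/2, -1/55))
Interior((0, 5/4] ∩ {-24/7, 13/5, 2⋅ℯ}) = ∅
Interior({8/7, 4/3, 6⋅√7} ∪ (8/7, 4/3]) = (8/7, 4/3)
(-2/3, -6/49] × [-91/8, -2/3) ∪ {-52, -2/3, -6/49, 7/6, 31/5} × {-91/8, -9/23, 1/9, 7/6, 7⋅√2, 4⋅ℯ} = ((-2/3, -6/49] × [-91/8, -2/3)) ∪ ({-52, -2/3, -6/49, 7/6, 31/5} × {-91/8, -9/23, 1/9, 7/6, 7⋅√2, 4⋅ℯ})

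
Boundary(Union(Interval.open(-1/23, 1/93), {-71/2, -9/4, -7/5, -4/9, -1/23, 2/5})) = {-71/2, -9/4, -7/5, -4/9, -1/23, 1/93, 2/5}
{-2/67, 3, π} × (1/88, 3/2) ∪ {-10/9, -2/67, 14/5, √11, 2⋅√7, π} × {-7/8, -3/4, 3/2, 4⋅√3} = ({-2/67, 3, π} × (1/88, 3/2)) ∪ ({-10/9, -2/67, 14/5, √11, 2⋅√7, π} × {-7/8, -3/4, 3/2, 4⋅√3})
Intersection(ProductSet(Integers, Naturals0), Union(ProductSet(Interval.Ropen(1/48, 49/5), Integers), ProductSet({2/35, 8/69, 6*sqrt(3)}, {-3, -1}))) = ProductSet(Range(1, 10, 1), Naturals0)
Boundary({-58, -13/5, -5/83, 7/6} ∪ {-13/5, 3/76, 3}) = {-58, -13/5, -5/83, 3/76, 7/6, 3}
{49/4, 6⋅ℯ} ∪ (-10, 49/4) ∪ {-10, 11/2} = [-10, 49/4] ∪ {6⋅ℯ}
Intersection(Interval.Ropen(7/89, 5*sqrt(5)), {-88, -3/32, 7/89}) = {7/89}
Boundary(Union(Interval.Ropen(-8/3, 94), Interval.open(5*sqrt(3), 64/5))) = {-8/3, 94}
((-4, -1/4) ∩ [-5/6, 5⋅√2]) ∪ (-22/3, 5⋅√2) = (-22/3, 5⋅√2)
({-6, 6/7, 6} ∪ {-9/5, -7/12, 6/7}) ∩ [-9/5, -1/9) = {-9/5, -7/12}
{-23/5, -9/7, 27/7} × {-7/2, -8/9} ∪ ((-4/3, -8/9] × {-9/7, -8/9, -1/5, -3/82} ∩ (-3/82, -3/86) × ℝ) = {-23/5, -9/7, 27/7} × {-7/2, -8/9}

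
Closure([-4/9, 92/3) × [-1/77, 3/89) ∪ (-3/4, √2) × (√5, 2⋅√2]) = ({-4/9, 92/3} × [-1/77, 3/89]) ∪ ([-4/9, 92/3] × {-1/77, 3/89}) ∪ ([-4/9, 92/3) × [-1/77, 3/89)) ∪ ({-3/4, √2} × [√5, 2⋅√2]) ∪ ([-3/4, √2] × {2⋅√2, √5}) ∪ ((-3/4, √2) × (√5, 2⋅√2])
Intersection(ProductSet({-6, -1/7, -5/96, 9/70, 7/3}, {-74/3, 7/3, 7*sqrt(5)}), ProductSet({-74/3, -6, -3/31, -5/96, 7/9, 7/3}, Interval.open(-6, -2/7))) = EmptySet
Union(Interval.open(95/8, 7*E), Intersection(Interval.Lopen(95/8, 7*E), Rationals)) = Union(Intersection(Interval.Lopen(95/8, 7*E), Rationals), Interval.open(95/8, 7*E))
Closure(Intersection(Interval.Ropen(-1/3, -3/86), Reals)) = Interval(-1/3, -3/86)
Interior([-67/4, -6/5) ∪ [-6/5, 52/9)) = (-67/4, 52/9)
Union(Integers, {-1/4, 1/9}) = Union({-1/4, 1/9}, Integers)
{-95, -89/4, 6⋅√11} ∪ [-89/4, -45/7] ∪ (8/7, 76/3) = {-95} ∪ [-89/4, -45/7] ∪ (8/7, 76/3)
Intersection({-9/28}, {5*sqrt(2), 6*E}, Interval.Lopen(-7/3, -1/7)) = EmptySet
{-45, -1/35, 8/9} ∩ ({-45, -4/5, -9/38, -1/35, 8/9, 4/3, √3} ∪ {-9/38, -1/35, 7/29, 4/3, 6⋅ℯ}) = {-45, -1/35, 8/9}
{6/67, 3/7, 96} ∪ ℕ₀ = ℕ₀ ∪ {6/67, 3/7}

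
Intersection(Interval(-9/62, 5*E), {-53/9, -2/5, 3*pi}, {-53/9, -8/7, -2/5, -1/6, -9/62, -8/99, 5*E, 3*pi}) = {3*pi}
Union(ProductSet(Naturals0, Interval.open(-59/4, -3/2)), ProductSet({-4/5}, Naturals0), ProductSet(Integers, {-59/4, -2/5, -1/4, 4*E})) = Union(ProductSet({-4/5}, Naturals0), ProductSet(Integers, {-59/4, -2/5, -1/4, 4*E}), ProductSet(Naturals0, Interval.open(-59/4, -3/2)))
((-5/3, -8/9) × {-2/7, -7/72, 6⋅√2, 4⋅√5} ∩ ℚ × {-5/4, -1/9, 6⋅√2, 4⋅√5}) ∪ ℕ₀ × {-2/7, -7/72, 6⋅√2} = (ℕ₀ × {-2/7, -7/72, 6⋅√2}) ∪ ((ℚ ∩ (-5/3, -8/9)) × {6⋅√2, 4⋅√5})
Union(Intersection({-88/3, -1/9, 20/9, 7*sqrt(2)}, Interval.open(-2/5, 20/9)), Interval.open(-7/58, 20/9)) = Interval.open(-7/58, 20/9)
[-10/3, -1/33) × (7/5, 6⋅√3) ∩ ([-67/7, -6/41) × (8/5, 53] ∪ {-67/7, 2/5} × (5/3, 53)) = [-10/3, -6/41) × (8/5, 6⋅√3)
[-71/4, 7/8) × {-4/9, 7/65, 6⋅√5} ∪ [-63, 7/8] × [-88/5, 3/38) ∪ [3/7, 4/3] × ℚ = ([3/7, 4/3] × ℚ) ∪ ([-63, 7/8] × [-88/5, 3/38)) ∪ ([-71/4, 7/8) × {-4/9, 7/65, 6⋅√5})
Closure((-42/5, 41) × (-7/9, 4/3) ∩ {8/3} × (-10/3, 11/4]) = {8/3} × [-7/9, 4/3]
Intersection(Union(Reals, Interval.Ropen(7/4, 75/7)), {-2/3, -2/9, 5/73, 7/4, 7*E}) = {-2/3, -2/9, 5/73, 7/4, 7*E}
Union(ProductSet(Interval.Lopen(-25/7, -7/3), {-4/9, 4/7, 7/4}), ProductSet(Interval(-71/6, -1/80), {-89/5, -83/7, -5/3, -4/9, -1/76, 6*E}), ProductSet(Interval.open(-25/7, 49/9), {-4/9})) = Union(ProductSet(Interval(-71/6, -1/80), {-89/5, -83/7, -5/3, -4/9, -1/76, 6*E}), ProductSet(Interval.Lopen(-25/7, -7/3), {-4/9, 4/7, 7/4}), ProductSet(Interval.open(-25/7, 49/9), {-4/9}))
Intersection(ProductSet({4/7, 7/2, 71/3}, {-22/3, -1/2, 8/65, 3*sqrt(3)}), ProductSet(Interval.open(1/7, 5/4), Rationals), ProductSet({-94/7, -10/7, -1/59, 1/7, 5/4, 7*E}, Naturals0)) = EmptySet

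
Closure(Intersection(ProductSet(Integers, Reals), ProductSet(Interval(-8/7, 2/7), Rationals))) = ProductSet(Range(-1, 1, 1), Reals)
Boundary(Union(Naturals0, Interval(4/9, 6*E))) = Union(Complement(Naturals0, Interval.open(4/9, 6*E)), {4/9, 6*E})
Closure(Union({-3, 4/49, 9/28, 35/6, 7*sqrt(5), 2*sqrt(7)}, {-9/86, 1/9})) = {-3, -9/86, 4/49, 1/9, 9/28, 35/6, 7*sqrt(5), 2*sqrt(7)}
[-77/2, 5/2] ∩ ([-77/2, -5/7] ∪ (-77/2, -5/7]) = [-77/2, -5/7]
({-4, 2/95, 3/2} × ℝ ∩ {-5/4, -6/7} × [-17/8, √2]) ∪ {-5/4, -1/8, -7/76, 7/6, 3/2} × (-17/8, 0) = {-5/4, -1/8, -7/76, 7/6, 3/2} × (-17/8, 0)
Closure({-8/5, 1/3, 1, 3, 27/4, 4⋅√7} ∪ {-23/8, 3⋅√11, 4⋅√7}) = {-23/8, -8/5, 1/3, 1, 3, 27/4, 3⋅√11, 4⋅√7}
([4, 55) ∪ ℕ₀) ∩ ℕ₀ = ℕ₀ ∪ {4, 5, …, 55}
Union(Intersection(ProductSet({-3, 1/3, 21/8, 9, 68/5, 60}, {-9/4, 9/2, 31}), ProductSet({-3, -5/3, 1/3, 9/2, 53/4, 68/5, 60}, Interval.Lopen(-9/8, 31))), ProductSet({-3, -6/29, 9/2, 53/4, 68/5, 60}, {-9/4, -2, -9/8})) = Union(ProductSet({-3, 1/3, 68/5, 60}, {9/2, 31}), ProductSet({-3, -6/29, 9/2, 53/4, 68/5, 60}, {-9/4, -2, -9/8}))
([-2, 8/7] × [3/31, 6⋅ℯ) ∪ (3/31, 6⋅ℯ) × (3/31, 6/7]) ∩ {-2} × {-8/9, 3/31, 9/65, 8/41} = {-2} × {3/31, 9/65, 8/41}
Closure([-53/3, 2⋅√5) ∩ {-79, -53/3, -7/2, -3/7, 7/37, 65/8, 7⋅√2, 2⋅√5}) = {-53/3, -7/2, -3/7, 7/37}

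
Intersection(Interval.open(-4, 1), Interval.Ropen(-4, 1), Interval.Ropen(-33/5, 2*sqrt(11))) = Interval.open(-4, 1)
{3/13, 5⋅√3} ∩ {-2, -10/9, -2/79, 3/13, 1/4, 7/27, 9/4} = {3/13}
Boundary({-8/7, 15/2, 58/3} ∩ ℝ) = {-8/7, 15/2, 58/3}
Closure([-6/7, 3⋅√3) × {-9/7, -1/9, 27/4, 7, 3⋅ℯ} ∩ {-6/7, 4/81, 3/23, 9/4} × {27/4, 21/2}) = {-6/7, 4/81, 3/23, 9/4} × {27/4}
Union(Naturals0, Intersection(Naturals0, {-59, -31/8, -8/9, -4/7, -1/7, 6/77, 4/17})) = Naturals0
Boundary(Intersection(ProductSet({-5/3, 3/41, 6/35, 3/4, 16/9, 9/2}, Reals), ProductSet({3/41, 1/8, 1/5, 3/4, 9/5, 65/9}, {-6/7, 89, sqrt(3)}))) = ProductSet({3/41, 3/4}, {-6/7, 89, sqrt(3)})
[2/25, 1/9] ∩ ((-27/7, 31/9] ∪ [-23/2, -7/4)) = [2/25, 1/9]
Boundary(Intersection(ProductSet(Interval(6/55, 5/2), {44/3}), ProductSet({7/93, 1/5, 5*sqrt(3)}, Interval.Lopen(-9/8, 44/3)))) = ProductSet({1/5}, {44/3})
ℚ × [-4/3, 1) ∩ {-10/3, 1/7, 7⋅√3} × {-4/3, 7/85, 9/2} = {-10/3, 1/7} × {-4/3, 7/85}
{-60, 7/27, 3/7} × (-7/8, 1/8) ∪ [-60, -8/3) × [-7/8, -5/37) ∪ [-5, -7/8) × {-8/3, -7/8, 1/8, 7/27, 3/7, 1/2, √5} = ({-60, 7/27, 3/7} × (-7/8, 1/8)) ∪ ([-60, -8/3) × [-7/8, -5/37)) ∪ ([-5, -7/8) × {-8/3, -7/8, 1/8, 7/27, 3/7, 1/2, √5})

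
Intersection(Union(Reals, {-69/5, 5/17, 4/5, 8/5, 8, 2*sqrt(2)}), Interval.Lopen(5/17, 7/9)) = Interval.Lopen(5/17, 7/9)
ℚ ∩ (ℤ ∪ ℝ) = ℚ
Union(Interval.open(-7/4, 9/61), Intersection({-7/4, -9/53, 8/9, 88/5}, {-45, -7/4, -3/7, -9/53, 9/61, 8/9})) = Union({8/9}, Interval.Ropen(-7/4, 9/61))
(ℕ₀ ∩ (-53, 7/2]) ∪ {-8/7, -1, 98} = {-8/7, -1, 98} ∪ {0, 1, 2, 3}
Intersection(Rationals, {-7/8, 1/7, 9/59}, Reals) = {-7/8, 1/7, 9/59}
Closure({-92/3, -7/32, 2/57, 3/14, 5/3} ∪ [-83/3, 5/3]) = {-92/3} ∪ [-83/3, 5/3]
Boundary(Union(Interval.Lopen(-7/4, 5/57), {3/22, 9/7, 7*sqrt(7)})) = {-7/4, 5/57, 3/22, 9/7, 7*sqrt(7)}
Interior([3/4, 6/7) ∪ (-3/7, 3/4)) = (-3/7, 6/7)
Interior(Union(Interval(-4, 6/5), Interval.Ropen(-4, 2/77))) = Interval.open(-4, 6/5)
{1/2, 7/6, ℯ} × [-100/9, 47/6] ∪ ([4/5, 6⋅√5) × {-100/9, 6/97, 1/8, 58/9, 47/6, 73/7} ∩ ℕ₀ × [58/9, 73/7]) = ({1, 2, …, 13} × {58/9, 47/6, 73/7}) ∪ ({1/2, 7/6, ℯ} × [-100/9, 47/6])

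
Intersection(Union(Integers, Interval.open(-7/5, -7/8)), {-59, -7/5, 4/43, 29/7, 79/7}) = {-59}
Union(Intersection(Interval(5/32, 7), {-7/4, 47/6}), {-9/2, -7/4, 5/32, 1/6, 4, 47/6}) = {-9/2, -7/4, 5/32, 1/6, 4, 47/6}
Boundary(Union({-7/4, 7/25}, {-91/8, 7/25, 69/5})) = {-91/8, -7/4, 7/25, 69/5}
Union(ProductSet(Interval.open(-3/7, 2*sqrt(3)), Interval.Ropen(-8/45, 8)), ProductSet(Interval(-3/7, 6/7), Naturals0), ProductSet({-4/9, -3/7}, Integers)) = Union(ProductSet({-4/9, -3/7}, Integers), ProductSet(Interval(-3/7, 6/7), Naturals0), ProductSet(Interval.open(-3/7, 2*sqrt(3)), Interval.Ropen(-8/45, 8)))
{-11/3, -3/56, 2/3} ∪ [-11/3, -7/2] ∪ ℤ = ℤ ∪ [-11/3, -7/2] ∪ {-3/56, 2/3}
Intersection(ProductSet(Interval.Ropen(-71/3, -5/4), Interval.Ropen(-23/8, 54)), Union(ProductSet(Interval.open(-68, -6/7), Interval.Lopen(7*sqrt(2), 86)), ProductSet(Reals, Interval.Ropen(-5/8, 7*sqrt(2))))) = ProductSet(Interval.Ropen(-71/3, -5/4), Union(Interval.Ropen(-5/8, 7*sqrt(2)), Interval.open(7*sqrt(2), 54)))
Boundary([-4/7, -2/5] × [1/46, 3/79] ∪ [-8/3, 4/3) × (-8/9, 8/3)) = ({-8/3, 4/3} × [-8/9, 8/3]) ∪ ([-8/3, 4/3] × {-8/9, 8/3})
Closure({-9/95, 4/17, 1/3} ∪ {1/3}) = {-9/95, 4/17, 1/3}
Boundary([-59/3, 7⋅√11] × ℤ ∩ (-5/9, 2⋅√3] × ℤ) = [-5/9, 2⋅√3] × ℤ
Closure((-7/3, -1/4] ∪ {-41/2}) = {-41/2} ∪ [-7/3, -1/4]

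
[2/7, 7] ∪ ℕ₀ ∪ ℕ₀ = ℕ₀ ∪ [2/7, 7]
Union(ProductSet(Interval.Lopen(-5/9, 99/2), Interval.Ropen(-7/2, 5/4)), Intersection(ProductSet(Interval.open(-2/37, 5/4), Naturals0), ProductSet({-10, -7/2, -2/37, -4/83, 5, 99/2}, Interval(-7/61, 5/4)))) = ProductSet(Interval.Lopen(-5/9, 99/2), Interval.Ropen(-7/2, 5/4))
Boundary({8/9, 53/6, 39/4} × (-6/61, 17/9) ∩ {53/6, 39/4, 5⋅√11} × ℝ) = {53/6, 39/4} × [-6/61, 17/9]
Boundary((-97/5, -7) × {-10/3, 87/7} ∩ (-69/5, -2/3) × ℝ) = [-69/5, -7] × {-10/3, 87/7}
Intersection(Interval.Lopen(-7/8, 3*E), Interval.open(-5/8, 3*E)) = Interval.open(-5/8, 3*E)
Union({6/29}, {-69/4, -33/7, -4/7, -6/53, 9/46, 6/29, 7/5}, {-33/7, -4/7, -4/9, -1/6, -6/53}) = {-69/4, -33/7, -4/7, -4/9, -1/6, -6/53, 9/46, 6/29, 7/5}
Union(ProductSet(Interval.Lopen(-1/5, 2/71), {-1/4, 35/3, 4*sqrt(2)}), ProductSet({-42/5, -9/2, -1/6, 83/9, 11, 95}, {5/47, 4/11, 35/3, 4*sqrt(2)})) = Union(ProductSet({-42/5, -9/2, -1/6, 83/9, 11, 95}, {5/47, 4/11, 35/3, 4*sqrt(2)}), ProductSet(Interval.Lopen(-1/5, 2/71), {-1/4, 35/3, 4*sqrt(2)}))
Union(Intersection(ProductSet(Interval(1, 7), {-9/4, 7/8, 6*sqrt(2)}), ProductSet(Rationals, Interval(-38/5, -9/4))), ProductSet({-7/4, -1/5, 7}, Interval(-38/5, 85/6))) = Union(ProductSet({-7/4, -1/5, 7}, Interval(-38/5, 85/6)), ProductSet(Intersection(Interval(1, 7), Rationals), {-9/4}))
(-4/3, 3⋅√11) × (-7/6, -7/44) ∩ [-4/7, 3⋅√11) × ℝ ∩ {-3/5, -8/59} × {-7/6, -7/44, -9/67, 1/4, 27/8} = ∅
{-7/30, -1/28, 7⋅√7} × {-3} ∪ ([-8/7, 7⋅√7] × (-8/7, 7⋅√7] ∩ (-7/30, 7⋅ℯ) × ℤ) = ({-7/30, -1/28, 7⋅√7} × {-3}) ∪ ((-7/30, 7⋅√7] × {-1, 0, …, 18})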